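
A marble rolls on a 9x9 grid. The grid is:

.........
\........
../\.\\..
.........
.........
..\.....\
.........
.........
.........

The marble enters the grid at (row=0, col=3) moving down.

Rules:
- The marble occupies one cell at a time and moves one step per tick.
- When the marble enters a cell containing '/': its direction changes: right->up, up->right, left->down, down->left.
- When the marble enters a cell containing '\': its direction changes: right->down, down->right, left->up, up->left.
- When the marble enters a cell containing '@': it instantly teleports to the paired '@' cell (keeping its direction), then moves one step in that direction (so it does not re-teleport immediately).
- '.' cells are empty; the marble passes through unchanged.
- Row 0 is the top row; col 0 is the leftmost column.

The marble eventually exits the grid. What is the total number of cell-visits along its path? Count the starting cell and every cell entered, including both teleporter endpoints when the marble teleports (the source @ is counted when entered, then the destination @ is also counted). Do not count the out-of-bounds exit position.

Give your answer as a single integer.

Step 1: enter (0,3), '.' pass, move down to (1,3)
Step 2: enter (1,3), '.' pass, move down to (2,3)
Step 3: enter (2,3), '\' deflects down->right, move right to (2,4)
Step 4: enter (2,4), '.' pass, move right to (2,5)
Step 5: enter (2,5), '\' deflects right->down, move down to (3,5)
Step 6: enter (3,5), '.' pass, move down to (4,5)
Step 7: enter (4,5), '.' pass, move down to (5,5)
Step 8: enter (5,5), '.' pass, move down to (6,5)
Step 9: enter (6,5), '.' pass, move down to (7,5)
Step 10: enter (7,5), '.' pass, move down to (8,5)
Step 11: enter (8,5), '.' pass, move down to (9,5)
Step 12: at (9,5) — EXIT via bottom edge, pos 5
Path length (cell visits): 11

Answer: 11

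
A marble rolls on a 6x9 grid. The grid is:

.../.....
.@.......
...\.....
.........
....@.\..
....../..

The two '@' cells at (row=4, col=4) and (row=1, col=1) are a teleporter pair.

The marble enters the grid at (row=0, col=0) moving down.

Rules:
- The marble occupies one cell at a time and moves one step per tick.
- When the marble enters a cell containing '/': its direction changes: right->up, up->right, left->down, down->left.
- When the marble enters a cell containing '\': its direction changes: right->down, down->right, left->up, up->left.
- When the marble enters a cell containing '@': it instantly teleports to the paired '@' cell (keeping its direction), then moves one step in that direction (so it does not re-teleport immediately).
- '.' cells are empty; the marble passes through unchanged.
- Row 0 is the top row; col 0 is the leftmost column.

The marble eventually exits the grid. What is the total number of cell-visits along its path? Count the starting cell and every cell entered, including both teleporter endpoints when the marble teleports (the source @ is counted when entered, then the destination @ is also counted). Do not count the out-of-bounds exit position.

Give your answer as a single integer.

Answer: 6

Derivation:
Step 1: enter (0,0), '.' pass, move down to (1,0)
Step 2: enter (1,0), '.' pass, move down to (2,0)
Step 3: enter (2,0), '.' pass, move down to (3,0)
Step 4: enter (3,0), '.' pass, move down to (4,0)
Step 5: enter (4,0), '.' pass, move down to (5,0)
Step 6: enter (5,0), '.' pass, move down to (6,0)
Step 7: at (6,0) — EXIT via bottom edge, pos 0
Path length (cell visits): 6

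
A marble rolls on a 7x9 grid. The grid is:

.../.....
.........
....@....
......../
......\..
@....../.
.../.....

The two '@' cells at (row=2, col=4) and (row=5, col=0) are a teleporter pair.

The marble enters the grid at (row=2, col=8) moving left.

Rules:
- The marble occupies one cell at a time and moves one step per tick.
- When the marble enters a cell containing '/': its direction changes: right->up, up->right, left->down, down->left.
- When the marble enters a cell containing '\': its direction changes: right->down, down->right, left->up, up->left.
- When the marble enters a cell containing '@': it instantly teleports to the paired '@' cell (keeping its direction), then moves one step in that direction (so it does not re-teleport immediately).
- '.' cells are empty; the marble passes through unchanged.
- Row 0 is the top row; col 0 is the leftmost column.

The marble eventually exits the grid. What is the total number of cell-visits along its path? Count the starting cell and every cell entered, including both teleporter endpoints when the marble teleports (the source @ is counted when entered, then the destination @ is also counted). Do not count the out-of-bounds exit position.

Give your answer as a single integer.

Answer: 6

Derivation:
Step 1: enter (2,8), '.' pass, move left to (2,7)
Step 2: enter (2,7), '.' pass, move left to (2,6)
Step 3: enter (2,6), '.' pass, move left to (2,5)
Step 4: enter (2,5), '.' pass, move left to (2,4)
Step 5: enter (2,4), '@' teleport (2,4)->(5,0), also enter (5,0), move left to (5,-1)
Step 6: at (5,-1) — EXIT via left edge, pos 5
Path length (cell visits): 6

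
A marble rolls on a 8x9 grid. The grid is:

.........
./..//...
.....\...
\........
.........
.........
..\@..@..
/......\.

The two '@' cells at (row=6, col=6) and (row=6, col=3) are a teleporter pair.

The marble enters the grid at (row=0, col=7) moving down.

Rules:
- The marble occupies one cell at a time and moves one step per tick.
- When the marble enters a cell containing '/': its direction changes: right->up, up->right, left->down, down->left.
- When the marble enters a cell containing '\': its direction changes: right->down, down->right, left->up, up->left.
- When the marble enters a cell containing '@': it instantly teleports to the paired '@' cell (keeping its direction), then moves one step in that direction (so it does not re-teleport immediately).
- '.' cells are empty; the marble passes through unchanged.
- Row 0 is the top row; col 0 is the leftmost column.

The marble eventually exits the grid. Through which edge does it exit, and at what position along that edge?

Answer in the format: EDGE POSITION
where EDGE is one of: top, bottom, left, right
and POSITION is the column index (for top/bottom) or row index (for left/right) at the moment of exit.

Answer: right 7

Derivation:
Step 1: enter (0,7), '.' pass, move down to (1,7)
Step 2: enter (1,7), '.' pass, move down to (2,7)
Step 3: enter (2,7), '.' pass, move down to (3,7)
Step 4: enter (3,7), '.' pass, move down to (4,7)
Step 5: enter (4,7), '.' pass, move down to (5,7)
Step 6: enter (5,7), '.' pass, move down to (6,7)
Step 7: enter (6,7), '.' pass, move down to (7,7)
Step 8: enter (7,7), '\' deflects down->right, move right to (7,8)
Step 9: enter (7,8), '.' pass, move right to (7,9)
Step 10: at (7,9) — EXIT via right edge, pos 7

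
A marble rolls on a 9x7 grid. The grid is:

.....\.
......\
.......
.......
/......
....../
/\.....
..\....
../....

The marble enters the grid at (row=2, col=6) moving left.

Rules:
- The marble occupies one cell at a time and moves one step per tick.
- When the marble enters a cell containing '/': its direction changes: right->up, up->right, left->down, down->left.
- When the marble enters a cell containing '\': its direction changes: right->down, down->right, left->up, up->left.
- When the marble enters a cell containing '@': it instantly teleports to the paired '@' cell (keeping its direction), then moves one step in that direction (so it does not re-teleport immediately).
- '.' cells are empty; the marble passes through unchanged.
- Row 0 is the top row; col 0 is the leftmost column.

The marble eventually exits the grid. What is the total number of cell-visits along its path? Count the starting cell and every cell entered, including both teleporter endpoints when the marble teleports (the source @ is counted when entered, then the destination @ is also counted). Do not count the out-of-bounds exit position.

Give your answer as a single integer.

Answer: 7

Derivation:
Step 1: enter (2,6), '.' pass, move left to (2,5)
Step 2: enter (2,5), '.' pass, move left to (2,4)
Step 3: enter (2,4), '.' pass, move left to (2,3)
Step 4: enter (2,3), '.' pass, move left to (2,2)
Step 5: enter (2,2), '.' pass, move left to (2,1)
Step 6: enter (2,1), '.' pass, move left to (2,0)
Step 7: enter (2,0), '.' pass, move left to (2,-1)
Step 8: at (2,-1) — EXIT via left edge, pos 2
Path length (cell visits): 7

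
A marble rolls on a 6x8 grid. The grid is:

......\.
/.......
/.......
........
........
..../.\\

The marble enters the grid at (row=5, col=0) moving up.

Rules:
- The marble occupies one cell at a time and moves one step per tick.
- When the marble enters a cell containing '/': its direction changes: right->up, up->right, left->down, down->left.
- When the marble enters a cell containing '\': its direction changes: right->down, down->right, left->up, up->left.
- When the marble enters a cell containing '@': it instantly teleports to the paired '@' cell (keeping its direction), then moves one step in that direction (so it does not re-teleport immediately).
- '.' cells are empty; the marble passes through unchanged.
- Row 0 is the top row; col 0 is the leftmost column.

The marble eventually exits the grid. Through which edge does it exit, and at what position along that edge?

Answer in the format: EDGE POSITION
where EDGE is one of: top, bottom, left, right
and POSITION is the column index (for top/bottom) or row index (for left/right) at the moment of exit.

Step 1: enter (5,0), '.' pass, move up to (4,0)
Step 2: enter (4,0), '.' pass, move up to (3,0)
Step 3: enter (3,0), '.' pass, move up to (2,0)
Step 4: enter (2,0), '/' deflects up->right, move right to (2,1)
Step 5: enter (2,1), '.' pass, move right to (2,2)
Step 6: enter (2,2), '.' pass, move right to (2,3)
Step 7: enter (2,3), '.' pass, move right to (2,4)
Step 8: enter (2,4), '.' pass, move right to (2,5)
Step 9: enter (2,5), '.' pass, move right to (2,6)
Step 10: enter (2,6), '.' pass, move right to (2,7)
Step 11: enter (2,7), '.' pass, move right to (2,8)
Step 12: at (2,8) — EXIT via right edge, pos 2

Answer: right 2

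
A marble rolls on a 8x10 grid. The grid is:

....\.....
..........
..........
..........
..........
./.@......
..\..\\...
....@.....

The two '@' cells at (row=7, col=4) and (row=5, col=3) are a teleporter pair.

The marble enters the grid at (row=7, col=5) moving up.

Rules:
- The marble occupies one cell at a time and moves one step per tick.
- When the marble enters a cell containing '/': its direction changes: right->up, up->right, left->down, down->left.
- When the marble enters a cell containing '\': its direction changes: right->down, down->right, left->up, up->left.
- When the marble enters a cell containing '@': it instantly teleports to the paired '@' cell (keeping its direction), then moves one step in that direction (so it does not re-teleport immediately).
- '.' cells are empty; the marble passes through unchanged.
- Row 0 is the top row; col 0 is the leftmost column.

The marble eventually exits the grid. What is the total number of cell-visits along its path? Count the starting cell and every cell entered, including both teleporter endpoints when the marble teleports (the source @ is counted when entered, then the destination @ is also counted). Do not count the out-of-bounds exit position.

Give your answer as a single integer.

Answer: 11

Derivation:
Step 1: enter (7,5), '.' pass, move up to (6,5)
Step 2: enter (6,5), '\' deflects up->left, move left to (6,4)
Step 3: enter (6,4), '.' pass, move left to (6,3)
Step 4: enter (6,3), '.' pass, move left to (6,2)
Step 5: enter (6,2), '\' deflects left->up, move up to (5,2)
Step 6: enter (5,2), '.' pass, move up to (4,2)
Step 7: enter (4,2), '.' pass, move up to (3,2)
Step 8: enter (3,2), '.' pass, move up to (2,2)
Step 9: enter (2,2), '.' pass, move up to (1,2)
Step 10: enter (1,2), '.' pass, move up to (0,2)
Step 11: enter (0,2), '.' pass, move up to (-1,2)
Step 12: at (-1,2) — EXIT via top edge, pos 2
Path length (cell visits): 11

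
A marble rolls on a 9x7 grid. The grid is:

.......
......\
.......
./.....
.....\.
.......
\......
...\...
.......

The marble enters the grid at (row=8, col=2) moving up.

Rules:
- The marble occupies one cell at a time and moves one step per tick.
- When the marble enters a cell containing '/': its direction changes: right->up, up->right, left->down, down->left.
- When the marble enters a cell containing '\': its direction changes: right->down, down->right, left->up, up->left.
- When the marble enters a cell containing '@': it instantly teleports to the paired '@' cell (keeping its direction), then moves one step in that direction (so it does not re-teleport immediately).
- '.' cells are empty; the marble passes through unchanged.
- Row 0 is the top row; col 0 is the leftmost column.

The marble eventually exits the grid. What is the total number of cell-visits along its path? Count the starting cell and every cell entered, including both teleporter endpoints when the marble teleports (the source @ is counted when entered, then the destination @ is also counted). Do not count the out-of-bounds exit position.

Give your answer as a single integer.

Answer: 9

Derivation:
Step 1: enter (8,2), '.' pass, move up to (7,2)
Step 2: enter (7,2), '.' pass, move up to (6,2)
Step 3: enter (6,2), '.' pass, move up to (5,2)
Step 4: enter (5,2), '.' pass, move up to (4,2)
Step 5: enter (4,2), '.' pass, move up to (3,2)
Step 6: enter (3,2), '.' pass, move up to (2,2)
Step 7: enter (2,2), '.' pass, move up to (1,2)
Step 8: enter (1,2), '.' pass, move up to (0,2)
Step 9: enter (0,2), '.' pass, move up to (-1,2)
Step 10: at (-1,2) — EXIT via top edge, pos 2
Path length (cell visits): 9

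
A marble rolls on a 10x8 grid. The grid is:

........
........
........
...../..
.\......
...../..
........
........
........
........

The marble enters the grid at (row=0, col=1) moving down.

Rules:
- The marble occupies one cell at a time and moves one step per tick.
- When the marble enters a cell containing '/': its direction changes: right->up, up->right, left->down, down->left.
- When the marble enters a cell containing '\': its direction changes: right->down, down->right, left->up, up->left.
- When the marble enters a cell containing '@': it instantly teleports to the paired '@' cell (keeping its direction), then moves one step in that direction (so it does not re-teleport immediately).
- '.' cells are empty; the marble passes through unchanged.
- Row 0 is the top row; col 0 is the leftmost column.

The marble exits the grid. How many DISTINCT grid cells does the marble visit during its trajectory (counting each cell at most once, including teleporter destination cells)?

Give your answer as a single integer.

Answer: 11

Derivation:
Step 1: enter (0,1), '.' pass, move down to (1,1)
Step 2: enter (1,1), '.' pass, move down to (2,1)
Step 3: enter (2,1), '.' pass, move down to (3,1)
Step 4: enter (3,1), '.' pass, move down to (4,1)
Step 5: enter (4,1), '\' deflects down->right, move right to (4,2)
Step 6: enter (4,2), '.' pass, move right to (4,3)
Step 7: enter (4,3), '.' pass, move right to (4,4)
Step 8: enter (4,4), '.' pass, move right to (4,5)
Step 9: enter (4,5), '.' pass, move right to (4,6)
Step 10: enter (4,6), '.' pass, move right to (4,7)
Step 11: enter (4,7), '.' pass, move right to (4,8)
Step 12: at (4,8) — EXIT via right edge, pos 4
Distinct cells visited: 11 (path length 11)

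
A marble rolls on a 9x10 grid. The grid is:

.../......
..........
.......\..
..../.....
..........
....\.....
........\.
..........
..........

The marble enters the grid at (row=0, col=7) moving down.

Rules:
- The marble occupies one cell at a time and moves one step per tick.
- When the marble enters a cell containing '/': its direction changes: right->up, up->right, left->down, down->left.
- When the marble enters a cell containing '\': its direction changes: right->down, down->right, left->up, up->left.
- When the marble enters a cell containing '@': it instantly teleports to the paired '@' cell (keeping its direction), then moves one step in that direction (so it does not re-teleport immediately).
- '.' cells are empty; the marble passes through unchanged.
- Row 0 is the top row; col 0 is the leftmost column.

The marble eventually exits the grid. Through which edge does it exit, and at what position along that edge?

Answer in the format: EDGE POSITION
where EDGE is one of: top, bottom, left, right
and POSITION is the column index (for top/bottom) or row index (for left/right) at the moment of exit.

Step 1: enter (0,7), '.' pass, move down to (1,7)
Step 2: enter (1,7), '.' pass, move down to (2,7)
Step 3: enter (2,7), '\' deflects down->right, move right to (2,8)
Step 4: enter (2,8), '.' pass, move right to (2,9)
Step 5: enter (2,9), '.' pass, move right to (2,10)
Step 6: at (2,10) — EXIT via right edge, pos 2

Answer: right 2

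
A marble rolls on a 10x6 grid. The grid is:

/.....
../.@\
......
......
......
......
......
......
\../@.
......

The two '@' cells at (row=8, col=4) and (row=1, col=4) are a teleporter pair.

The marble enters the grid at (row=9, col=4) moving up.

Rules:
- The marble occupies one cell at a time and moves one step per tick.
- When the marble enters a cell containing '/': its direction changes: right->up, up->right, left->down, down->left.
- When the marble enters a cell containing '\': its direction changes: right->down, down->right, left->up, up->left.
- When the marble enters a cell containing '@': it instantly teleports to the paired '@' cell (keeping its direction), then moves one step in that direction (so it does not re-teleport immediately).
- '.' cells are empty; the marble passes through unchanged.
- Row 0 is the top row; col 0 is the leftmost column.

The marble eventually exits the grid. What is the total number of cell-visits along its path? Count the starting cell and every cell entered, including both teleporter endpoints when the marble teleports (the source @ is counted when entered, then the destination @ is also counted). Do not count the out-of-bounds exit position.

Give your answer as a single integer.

Answer: 4

Derivation:
Step 1: enter (9,4), '.' pass, move up to (8,4)
Step 2: enter (8,4), '@' teleport (8,4)->(1,4), also enter (1,4), move up to (0,4)
Step 3: enter (0,4), '.' pass, move up to (-1,4)
Step 4: at (-1,4) — EXIT via top edge, pos 4
Path length (cell visits): 4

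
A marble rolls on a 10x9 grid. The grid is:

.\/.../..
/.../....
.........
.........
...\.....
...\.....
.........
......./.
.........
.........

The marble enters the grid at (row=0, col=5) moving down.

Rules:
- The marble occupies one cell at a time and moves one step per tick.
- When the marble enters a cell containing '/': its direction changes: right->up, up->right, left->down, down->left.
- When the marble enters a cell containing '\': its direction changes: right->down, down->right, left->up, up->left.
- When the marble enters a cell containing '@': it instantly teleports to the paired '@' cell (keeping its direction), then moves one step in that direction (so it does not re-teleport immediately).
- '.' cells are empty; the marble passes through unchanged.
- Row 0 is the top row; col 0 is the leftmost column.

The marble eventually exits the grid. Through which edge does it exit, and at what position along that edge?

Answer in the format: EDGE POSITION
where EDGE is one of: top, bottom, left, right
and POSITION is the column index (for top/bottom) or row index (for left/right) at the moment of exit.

Answer: bottom 5

Derivation:
Step 1: enter (0,5), '.' pass, move down to (1,5)
Step 2: enter (1,5), '.' pass, move down to (2,5)
Step 3: enter (2,5), '.' pass, move down to (3,5)
Step 4: enter (3,5), '.' pass, move down to (4,5)
Step 5: enter (4,5), '.' pass, move down to (5,5)
Step 6: enter (5,5), '.' pass, move down to (6,5)
Step 7: enter (6,5), '.' pass, move down to (7,5)
Step 8: enter (7,5), '.' pass, move down to (8,5)
Step 9: enter (8,5), '.' pass, move down to (9,5)
Step 10: enter (9,5), '.' pass, move down to (10,5)
Step 11: at (10,5) — EXIT via bottom edge, pos 5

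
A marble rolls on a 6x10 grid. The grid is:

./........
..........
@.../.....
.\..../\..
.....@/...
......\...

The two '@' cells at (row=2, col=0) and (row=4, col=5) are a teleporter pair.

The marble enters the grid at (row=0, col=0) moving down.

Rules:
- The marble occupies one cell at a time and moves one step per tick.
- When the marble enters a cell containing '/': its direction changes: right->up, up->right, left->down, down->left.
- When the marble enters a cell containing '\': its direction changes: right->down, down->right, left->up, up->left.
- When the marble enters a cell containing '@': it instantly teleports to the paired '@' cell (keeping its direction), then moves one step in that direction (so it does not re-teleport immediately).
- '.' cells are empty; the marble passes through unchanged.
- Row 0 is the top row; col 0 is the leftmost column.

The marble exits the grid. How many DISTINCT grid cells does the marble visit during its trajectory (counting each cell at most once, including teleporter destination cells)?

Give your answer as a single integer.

Answer: 5

Derivation:
Step 1: enter (0,0), '.' pass, move down to (1,0)
Step 2: enter (1,0), '.' pass, move down to (2,0)
Step 3: enter (2,0), '@' teleport (2,0)->(4,5), also enter (4,5), move down to (5,5)
Step 4: enter (5,5), '.' pass, move down to (6,5)
Step 5: at (6,5) — EXIT via bottom edge, pos 5
Distinct cells visited: 5 (path length 5)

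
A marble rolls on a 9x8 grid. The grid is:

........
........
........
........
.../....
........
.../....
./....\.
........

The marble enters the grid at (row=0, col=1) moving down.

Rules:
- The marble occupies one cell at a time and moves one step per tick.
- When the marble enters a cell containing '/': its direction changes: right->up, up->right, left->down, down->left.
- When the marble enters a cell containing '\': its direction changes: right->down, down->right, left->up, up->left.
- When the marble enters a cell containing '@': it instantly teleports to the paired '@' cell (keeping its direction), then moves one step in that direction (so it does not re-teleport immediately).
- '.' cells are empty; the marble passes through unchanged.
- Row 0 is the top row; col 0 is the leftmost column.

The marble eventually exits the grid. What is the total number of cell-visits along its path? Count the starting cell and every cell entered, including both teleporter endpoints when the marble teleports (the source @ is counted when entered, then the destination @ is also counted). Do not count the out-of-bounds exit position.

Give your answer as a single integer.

Answer: 9

Derivation:
Step 1: enter (0,1), '.' pass, move down to (1,1)
Step 2: enter (1,1), '.' pass, move down to (2,1)
Step 3: enter (2,1), '.' pass, move down to (3,1)
Step 4: enter (3,1), '.' pass, move down to (4,1)
Step 5: enter (4,1), '.' pass, move down to (5,1)
Step 6: enter (5,1), '.' pass, move down to (6,1)
Step 7: enter (6,1), '.' pass, move down to (7,1)
Step 8: enter (7,1), '/' deflects down->left, move left to (7,0)
Step 9: enter (7,0), '.' pass, move left to (7,-1)
Step 10: at (7,-1) — EXIT via left edge, pos 7
Path length (cell visits): 9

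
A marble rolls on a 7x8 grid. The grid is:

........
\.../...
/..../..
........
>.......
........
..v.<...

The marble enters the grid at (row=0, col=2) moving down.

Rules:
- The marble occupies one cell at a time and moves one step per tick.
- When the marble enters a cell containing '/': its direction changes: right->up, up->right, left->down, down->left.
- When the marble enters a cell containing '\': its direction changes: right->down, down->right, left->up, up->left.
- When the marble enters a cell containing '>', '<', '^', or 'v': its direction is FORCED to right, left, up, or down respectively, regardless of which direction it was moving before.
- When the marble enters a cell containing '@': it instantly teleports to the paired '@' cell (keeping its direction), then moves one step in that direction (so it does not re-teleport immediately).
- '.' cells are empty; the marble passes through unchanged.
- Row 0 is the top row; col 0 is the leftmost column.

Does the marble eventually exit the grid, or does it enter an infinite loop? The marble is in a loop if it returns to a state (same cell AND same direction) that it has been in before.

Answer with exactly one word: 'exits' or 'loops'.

Answer: exits

Derivation:
Step 1: enter (0,2), '.' pass, move down to (1,2)
Step 2: enter (1,2), '.' pass, move down to (2,2)
Step 3: enter (2,2), '.' pass, move down to (3,2)
Step 4: enter (3,2), '.' pass, move down to (4,2)
Step 5: enter (4,2), '.' pass, move down to (5,2)
Step 6: enter (5,2), '.' pass, move down to (6,2)
Step 7: enter (6,2), 'v' forces down->down, move down to (7,2)
Step 8: at (7,2) — EXIT via bottom edge, pos 2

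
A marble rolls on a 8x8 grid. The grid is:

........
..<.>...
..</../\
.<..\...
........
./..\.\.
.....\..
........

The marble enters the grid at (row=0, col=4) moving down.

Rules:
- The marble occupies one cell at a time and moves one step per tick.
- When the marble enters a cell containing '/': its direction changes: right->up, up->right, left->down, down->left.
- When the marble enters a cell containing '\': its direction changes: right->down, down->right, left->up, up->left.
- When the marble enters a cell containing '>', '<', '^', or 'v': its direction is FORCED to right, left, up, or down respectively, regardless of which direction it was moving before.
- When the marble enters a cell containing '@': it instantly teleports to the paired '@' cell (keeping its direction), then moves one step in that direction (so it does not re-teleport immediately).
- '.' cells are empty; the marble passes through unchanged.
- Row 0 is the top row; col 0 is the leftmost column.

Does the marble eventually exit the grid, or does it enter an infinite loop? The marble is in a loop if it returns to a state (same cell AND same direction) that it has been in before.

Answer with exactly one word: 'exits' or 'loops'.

Answer: exits

Derivation:
Step 1: enter (0,4), '.' pass, move down to (1,4)
Step 2: enter (1,4), '>' forces down->right, move right to (1,5)
Step 3: enter (1,5), '.' pass, move right to (1,6)
Step 4: enter (1,6), '.' pass, move right to (1,7)
Step 5: enter (1,7), '.' pass, move right to (1,8)
Step 6: at (1,8) — EXIT via right edge, pos 1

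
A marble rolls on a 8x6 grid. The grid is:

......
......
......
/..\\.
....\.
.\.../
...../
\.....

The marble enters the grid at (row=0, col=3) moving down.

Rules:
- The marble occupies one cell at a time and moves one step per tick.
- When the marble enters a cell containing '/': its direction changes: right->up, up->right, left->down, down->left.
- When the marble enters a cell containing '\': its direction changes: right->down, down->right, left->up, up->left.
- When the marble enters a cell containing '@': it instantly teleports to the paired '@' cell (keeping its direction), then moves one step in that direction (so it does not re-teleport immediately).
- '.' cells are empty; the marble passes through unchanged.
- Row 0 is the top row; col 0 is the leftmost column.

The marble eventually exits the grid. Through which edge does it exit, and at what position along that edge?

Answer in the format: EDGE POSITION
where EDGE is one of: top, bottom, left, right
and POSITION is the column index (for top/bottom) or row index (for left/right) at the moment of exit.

Step 1: enter (0,3), '.' pass, move down to (1,3)
Step 2: enter (1,3), '.' pass, move down to (2,3)
Step 3: enter (2,3), '.' pass, move down to (3,3)
Step 4: enter (3,3), '\' deflects down->right, move right to (3,4)
Step 5: enter (3,4), '\' deflects right->down, move down to (4,4)
Step 6: enter (4,4), '\' deflects down->right, move right to (4,5)
Step 7: enter (4,5), '.' pass, move right to (4,6)
Step 8: at (4,6) — EXIT via right edge, pos 4

Answer: right 4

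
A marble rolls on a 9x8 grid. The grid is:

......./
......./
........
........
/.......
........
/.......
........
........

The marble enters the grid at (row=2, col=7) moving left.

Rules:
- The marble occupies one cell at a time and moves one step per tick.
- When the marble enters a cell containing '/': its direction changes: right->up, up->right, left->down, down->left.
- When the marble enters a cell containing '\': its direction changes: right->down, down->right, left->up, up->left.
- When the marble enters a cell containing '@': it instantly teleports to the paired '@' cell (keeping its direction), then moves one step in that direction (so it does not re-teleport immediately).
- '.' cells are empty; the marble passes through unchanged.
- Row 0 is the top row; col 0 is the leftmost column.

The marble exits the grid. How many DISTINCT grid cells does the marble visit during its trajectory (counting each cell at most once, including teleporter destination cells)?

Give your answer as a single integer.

Step 1: enter (2,7), '.' pass, move left to (2,6)
Step 2: enter (2,6), '.' pass, move left to (2,5)
Step 3: enter (2,5), '.' pass, move left to (2,4)
Step 4: enter (2,4), '.' pass, move left to (2,3)
Step 5: enter (2,3), '.' pass, move left to (2,2)
Step 6: enter (2,2), '.' pass, move left to (2,1)
Step 7: enter (2,1), '.' pass, move left to (2,0)
Step 8: enter (2,0), '.' pass, move left to (2,-1)
Step 9: at (2,-1) — EXIT via left edge, pos 2
Distinct cells visited: 8 (path length 8)

Answer: 8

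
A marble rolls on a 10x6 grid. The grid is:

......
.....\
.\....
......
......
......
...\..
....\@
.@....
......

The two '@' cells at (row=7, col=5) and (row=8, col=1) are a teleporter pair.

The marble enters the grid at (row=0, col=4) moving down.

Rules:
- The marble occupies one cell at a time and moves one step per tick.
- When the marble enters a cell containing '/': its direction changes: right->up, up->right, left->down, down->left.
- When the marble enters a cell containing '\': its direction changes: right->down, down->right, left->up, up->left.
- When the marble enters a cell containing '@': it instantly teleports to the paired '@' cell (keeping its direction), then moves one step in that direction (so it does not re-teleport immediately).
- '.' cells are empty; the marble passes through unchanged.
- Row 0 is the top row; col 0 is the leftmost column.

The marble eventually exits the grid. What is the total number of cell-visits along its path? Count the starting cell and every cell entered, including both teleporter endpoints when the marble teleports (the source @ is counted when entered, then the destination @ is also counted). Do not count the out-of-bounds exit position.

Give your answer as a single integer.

Answer: 14

Derivation:
Step 1: enter (0,4), '.' pass, move down to (1,4)
Step 2: enter (1,4), '.' pass, move down to (2,4)
Step 3: enter (2,4), '.' pass, move down to (3,4)
Step 4: enter (3,4), '.' pass, move down to (4,4)
Step 5: enter (4,4), '.' pass, move down to (5,4)
Step 6: enter (5,4), '.' pass, move down to (6,4)
Step 7: enter (6,4), '.' pass, move down to (7,4)
Step 8: enter (7,4), '\' deflects down->right, move right to (7,5)
Step 9: enter (7,5), '@' teleport (7,5)->(8,1), also enter (8,1), move right to (8,2)
Step 10: enter (8,2), '.' pass, move right to (8,3)
Step 11: enter (8,3), '.' pass, move right to (8,4)
Step 12: enter (8,4), '.' pass, move right to (8,5)
Step 13: enter (8,5), '.' pass, move right to (8,6)
Step 14: at (8,6) — EXIT via right edge, pos 8
Path length (cell visits): 14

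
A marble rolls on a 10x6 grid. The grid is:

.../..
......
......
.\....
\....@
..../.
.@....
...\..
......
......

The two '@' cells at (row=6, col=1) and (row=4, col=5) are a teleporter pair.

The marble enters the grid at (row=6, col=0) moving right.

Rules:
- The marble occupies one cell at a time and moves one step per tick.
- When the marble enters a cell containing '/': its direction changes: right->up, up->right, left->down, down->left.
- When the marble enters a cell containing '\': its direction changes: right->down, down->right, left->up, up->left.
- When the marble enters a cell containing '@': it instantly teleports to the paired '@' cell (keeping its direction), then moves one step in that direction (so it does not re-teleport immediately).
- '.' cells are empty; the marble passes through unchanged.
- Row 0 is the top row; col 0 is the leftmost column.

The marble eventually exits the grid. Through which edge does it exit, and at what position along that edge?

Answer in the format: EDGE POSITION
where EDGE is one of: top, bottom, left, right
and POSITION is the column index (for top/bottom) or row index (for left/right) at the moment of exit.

Answer: right 4

Derivation:
Step 1: enter (6,0), '.' pass, move right to (6,1)
Step 2: enter (6,1), '@' teleport (6,1)->(4,5), also enter (4,5), move right to (4,6)
Step 3: at (4,6) — EXIT via right edge, pos 4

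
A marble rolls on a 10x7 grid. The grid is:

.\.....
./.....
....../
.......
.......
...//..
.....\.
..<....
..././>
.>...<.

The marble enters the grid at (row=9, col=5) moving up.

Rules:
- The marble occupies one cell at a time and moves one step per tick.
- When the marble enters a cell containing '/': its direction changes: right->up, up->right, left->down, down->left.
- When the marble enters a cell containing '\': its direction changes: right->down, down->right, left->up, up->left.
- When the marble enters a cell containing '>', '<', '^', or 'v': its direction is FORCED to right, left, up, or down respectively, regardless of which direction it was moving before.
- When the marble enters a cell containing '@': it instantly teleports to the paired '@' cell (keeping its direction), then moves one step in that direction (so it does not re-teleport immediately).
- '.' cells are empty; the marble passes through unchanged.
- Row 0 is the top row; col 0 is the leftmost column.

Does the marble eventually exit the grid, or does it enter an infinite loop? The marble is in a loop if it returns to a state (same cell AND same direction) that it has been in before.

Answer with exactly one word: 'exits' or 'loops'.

Answer: loops

Derivation:
Step 1: enter (9,5), '<' forces up->left, move left to (9,4)
Step 2: enter (9,4), '.' pass, move left to (9,3)
Step 3: enter (9,3), '.' pass, move left to (9,2)
Step 4: enter (9,2), '.' pass, move left to (9,1)
Step 5: enter (9,1), '>' forces left->right, move right to (9,2)
Step 6: enter (9,2), '.' pass, move right to (9,3)
Step 7: enter (9,3), '.' pass, move right to (9,4)
Step 8: enter (9,4), '.' pass, move right to (9,5)
Step 9: enter (9,5), '<' forces right->left, move left to (9,4)
Step 10: at (9,4) dir=left — LOOP DETECTED (seen before)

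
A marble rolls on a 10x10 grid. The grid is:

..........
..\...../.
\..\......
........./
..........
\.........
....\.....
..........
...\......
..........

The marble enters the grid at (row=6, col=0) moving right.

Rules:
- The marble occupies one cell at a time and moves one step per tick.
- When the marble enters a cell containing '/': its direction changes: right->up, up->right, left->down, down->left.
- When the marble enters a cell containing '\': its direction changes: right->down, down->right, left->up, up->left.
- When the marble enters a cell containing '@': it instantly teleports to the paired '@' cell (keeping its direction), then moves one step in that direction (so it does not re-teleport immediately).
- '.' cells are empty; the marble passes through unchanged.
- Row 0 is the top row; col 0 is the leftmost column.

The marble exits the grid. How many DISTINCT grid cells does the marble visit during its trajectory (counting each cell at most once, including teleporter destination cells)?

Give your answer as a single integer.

Step 1: enter (6,0), '.' pass, move right to (6,1)
Step 2: enter (6,1), '.' pass, move right to (6,2)
Step 3: enter (6,2), '.' pass, move right to (6,3)
Step 4: enter (6,3), '.' pass, move right to (6,4)
Step 5: enter (6,4), '\' deflects right->down, move down to (7,4)
Step 6: enter (7,4), '.' pass, move down to (8,4)
Step 7: enter (8,4), '.' pass, move down to (9,4)
Step 8: enter (9,4), '.' pass, move down to (10,4)
Step 9: at (10,4) — EXIT via bottom edge, pos 4
Distinct cells visited: 8 (path length 8)

Answer: 8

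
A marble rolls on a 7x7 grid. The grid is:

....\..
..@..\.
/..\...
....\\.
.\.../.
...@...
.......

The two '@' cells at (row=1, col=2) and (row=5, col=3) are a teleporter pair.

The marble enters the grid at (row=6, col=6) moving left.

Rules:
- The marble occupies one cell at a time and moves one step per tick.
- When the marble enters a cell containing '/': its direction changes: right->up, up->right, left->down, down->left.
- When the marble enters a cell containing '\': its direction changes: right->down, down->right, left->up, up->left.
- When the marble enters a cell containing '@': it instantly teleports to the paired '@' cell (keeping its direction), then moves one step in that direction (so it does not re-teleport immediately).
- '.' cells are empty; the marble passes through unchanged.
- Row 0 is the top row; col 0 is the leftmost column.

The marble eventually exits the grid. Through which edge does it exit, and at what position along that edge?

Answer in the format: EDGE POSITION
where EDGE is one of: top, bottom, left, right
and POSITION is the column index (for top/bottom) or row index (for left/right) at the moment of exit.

Answer: left 6

Derivation:
Step 1: enter (6,6), '.' pass, move left to (6,5)
Step 2: enter (6,5), '.' pass, move left to (6,4)
Step 3: enter (6,4), '.' pass, move left to (6,3)
Step 4: enter (6,3), '.' pass, move left to (6,2)
Step 5: enter (6,2), '.' pass, move left to (6,1)
Step 6: enter (6,1), '.' pass, move left to (6,0)
Step 7: enter (6,0), '.' pass, move left to (6,-1)
Step 8: at (6,-1) — EXIT via left edge, pos 6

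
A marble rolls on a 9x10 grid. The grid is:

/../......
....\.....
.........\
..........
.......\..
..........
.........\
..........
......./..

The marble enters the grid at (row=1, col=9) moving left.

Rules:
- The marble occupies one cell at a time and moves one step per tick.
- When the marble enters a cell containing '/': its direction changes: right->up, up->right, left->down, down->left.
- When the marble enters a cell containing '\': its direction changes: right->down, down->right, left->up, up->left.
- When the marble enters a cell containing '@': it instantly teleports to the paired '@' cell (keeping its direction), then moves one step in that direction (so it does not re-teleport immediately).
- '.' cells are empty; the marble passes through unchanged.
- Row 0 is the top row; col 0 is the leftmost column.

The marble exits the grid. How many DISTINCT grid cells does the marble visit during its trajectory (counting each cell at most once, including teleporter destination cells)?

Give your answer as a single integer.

Step 1: enter (1,9), '.' pass, move left to (1,8)
Step 2: enter (1,8), '.' pass, move left to (1,7)
Step 3: enter (1,7), '.' pass, move left to (1,6)
Step 4: enter (1,6), '.' pass, move left to (1,5)
Step 5: enter (1,5), '.' pass, move left to (1,4)
Step 6: enter (1,4), '\' deflects left->up, move up to (0,4)
Step 7: enter (0,4), '.' pass, move up to (-1,4)
Step 8: at (-1,4) — EXIT via top edge, pos 4
Distinct cells visited: 7 (path length 7)

Answer: 7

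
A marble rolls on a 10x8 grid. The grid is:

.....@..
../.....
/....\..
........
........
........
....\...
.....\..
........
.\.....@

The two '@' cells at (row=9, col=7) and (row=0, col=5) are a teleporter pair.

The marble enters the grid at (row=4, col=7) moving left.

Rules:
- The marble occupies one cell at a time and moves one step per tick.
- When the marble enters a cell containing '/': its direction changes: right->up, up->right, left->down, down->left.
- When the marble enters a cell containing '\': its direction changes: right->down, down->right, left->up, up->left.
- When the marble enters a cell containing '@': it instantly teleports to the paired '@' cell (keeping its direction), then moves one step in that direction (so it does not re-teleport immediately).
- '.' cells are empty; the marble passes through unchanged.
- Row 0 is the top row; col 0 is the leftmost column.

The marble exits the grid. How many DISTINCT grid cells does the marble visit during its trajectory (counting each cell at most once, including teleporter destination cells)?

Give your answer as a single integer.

Step 1: enter (4,7), '.' pass, move left to (4,6)
Step 2: enter (4,6), '.' pass, move left to (4,5)
Step 3: enter (4,5), '.' pass, move left to (4,4)
Step 4: enter (4,4), '.' pass, move left to (4,3)
Step 5: enter (4,3), '.' pass, move left to (4,2)
Step 6: enter (4,2), '.' pass, move left to (4,1)
Step 7: enter (4,1), '.' pass, move left to (4,0)
Step 8: enter (4,0), '.' pass, move left to (4,-1)
Step 9: at (4,-1) — EXIT via left edge, pos 4
Distinct cells visited: 8 (path length 8)

Answer: 8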